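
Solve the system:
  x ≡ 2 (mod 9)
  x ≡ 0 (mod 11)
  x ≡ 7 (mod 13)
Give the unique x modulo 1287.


Moduli 9, 11, 13 are pairwise coprime; by CRT there is a unique solution modulo M = 9 · 11 · 13 = 1287.
Solve pairwise, accumulating the modulus:
  Start with x ≡ 2 (mod 9).
  Combine with x ≡ 0 (mod 11): since gcd(9, 11) = 1, we get a unique residue mod 99.
    Write x = 2 + 9·t and substitute into x ≡ 0 (mod 11): 9·t ≡ 0 − 2 = -2 (mod 11).
    Reduce coefficients mod 11: 9·t ≡ 9 (mod 11).
    The inverse of 9 mod 11 is 5 (since 9·5 = 45 = 4·11 + 1), so t ≡ 5·9 = 45 ≡ 1 (mod 11).
    Then x = 2 + 9·1 = 11, valid modulo lcm(9, 11) = 99: x ≡ 11 (mod 99).
  Combine with x ≡ 7 (mod 13): since gcd(99, 13) = 1, we get a unique residue mod 1287.
    Write x = 11 + 99·t and substitute into x ≡ 7 (mod 13): 99·t ≡ 7 − 11 = -4 (mod 13).
    Reduce coefficients mod 13: 8·t ≡ 9 (mod 13).
    The inverse of 8 mod 13 is 5 (since 8·5 = 40 = 3·13 + 1), so t ≡ 5·9 = 45 ≡ 6 (mod 13).
    Then x = 11 + 99·6 = 605, valid modulo lcm(99, 13) = 1287: x ≡ 605 (mod 1287).
Verify: 605 mod 9 = 2 ✓, 605 mod 11 = 0 ✓, 605 mod 13 = 7 ✓.

x ≡ 605 (mod 1287).


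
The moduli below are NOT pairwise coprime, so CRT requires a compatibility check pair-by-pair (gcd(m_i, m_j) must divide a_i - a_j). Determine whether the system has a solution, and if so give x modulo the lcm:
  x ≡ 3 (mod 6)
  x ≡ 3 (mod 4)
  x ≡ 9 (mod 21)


Moduli 6, 4, 21 are not pairwise coprime, so CRT works modulo lcm(m_i) when all pairwise compatibility conditions hold.
Pairwise compatibility: gcd(m_i, m_j) must divide a_i - a_j for every pair.
Merge one congruence at a time:
  Start: x ≡ 3 (mod 6).
  Combine with x ≡ 3 (mod 4): gcd(6, 4) = 2; 3 - 3 = 0, which IS divisible by 2, so compatible.
    Write x = 3 + 6·t and substitute into x ≡ 3 (mod 4): 6·t ≡ 3 − 3 = 0 (mod 4).
    Divide the congruence (and modulus) by g = 2: 3·t ≡ 0 (mod 2).
    Reduce coefficients mod 2: 1·t ≡ 0 (mod 2).
    So t ≡ 0 (mod 2).
    Then x = 3 + 6·0 = 3, valid modulo lcm(6, 4) = 12: x ≡ 3 (mod 12).
  Combine with x ≡ 9 (mod 21): gcd(12, 21) = 3; 9 - 3 = 6, which IS divisible by 3, so compatible.
    Write x = 3 + 12·t and substitute into x ≡ 9 (mod 21): 12·t ≡ 9 − 3 = 6 (mod 21).
    Divide the congruence (and modulus) by g = 3: 4·t ≡ 2 (mod 7).
    The inverse of 4 mod 7 is 2 (since 4·2 = 8 = 1·7 + 1), so t ≡ 2·2 = 4 ≡ 4 (mod 7).
    Then x = 3 + 12·4 = 51, valid modulo lcm(12, 21) = 84: x ≡ 51 (mod 84).
Verify: 51 mod 6 = 3, 51 mod 4 = 3, 51 mod 21 = 9.

x ≡ 51 (mod 84).


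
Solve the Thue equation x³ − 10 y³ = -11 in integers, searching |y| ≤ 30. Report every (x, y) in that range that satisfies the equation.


The equation is x³ - 10y³ = -11. For fixed y, x³ = 10·y³ − 11, so a solution requires the RHS to be a perfect cube.
Strategy: iterate y from -30 to 30, compute RHS = 10·y³ − 11, and check whether it is a (positive or negative) perfect cube.
Check small values of y:
  y = 0: RHS = -11 is not a perfect cube.
  y = 1: RHS = -1 = (-1)³ ⇒ x = -1 works.
  y = -1: RHS = -21 is not a perfect cube.
  y = 2: RHS = 69 is not a perfect cube.
  y = -2: RHS = -91 is not a perfect cube.
  y = 3: RHS = 259 is not a perfect cube.
  y = -3: RHS = -281 is not a perfect cube.
Continuing the search up to |y| = 30 finds no further solutions beyond those listed.
Collected solutions: (-1, 1).

Solutions (with |y| ≤ 30): (-1, 1).


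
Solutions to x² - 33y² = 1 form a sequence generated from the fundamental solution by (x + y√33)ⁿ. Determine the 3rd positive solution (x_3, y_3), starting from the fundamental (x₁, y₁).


Step 1: Find the fundamental solution (x₁, y₁) of x² - 33y² = 1.
  Expand √33 as a continued fraction. a₀ = ⌊√33⌋ = 5; iterate m_{k+1} = d_k·a_k − m_k, d_{k+1} = (33 − m_{k+1}²)/d_k, a_{k+1} = ⌊(a₀ + m_{k+1})/d_{k+1}⌋ (starting m₀ = 0, d₀ = 1), with convergents p_k = a_k·p_{k-1} + p_{k-2}, q_k = a_k·q_{k-1} + q_{k-2} (p₋₁ = 1, q₋₁ = 0):
  k = 0: a₀ = 5; p₀/q₀ = 5/1; p₀² − 33·q₀² = 25 − 33 = -8.
  k = 1: m = 5, d = 8, a = ⌊(5 + 5)/8⌋ = 1; p/q = (1·5 + 1)/(1·1 + 0) = 6/1; p² − 33·q² = 36 − 33 = 3.
  k = 2: m = 3, d = 3, a = ⌊(5 + 3)/3⌋ = 2; p/q = (2·6 + 5)/(2·1 + 1) = 17/3; p² − 33·q² = 289 − 297 = -8.
  k = 3: m = 3, d = 8, a = ⌊(5 + 3)/8⌋ = 1; p/q = (1·17 + 6)/(1·3 + 1) = 23/4; p² − 33·q² = 529 − 528 = 1.
  The first convergent with p² − 33·q² = 1 gives the fundamental solution (x₁, y₁) = (23, 4).
Step 2: Apply the recurrence (x_{n+1}, y_{n+1}) = (x₁x_n + 33y₁y_n, x₁y_n + y₁x_n) repeatedly.
  From (x_1, y_1) = (23, 4): x_2 = 23·23 + 33·4·4 = 1057; y_2 = 23·4 + 4·23 = 184.
  From (x_2, y_2) = (1057, 184): x_3 = 23·1057 + 33·4·184 = 48599; y_3 = 23·184 + 4·1057 = 8460.
Step 3: Verify x_3² - 33·y_3² = 2361862801 - 2361862800 = 1 (should be 1). ✓

(x_1, y_1) = (23, 4); (x_3, y_3) = (48599, 8460).


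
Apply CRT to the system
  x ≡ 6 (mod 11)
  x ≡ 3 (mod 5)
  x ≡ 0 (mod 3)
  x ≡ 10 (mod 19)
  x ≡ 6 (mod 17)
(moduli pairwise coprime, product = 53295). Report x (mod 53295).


Product of moduli M = 11 · 5 · 3 · 19 · 17 = 53295.
Merge one congruence at a time:
  Start: x ≡ 6 (mod 11).
  Combine with x ≡ 3 (mod 5); new modulus lcm = 55.
    Write x = 6 + 11·t and substitute into x ≡ 3 (mod 5): 11·t ≡ 3 − 6 = -3 (mod 5).
    Reduce coefficients mod 5: 1·t ≡ 2 (mod 5).
    So t ≡ 2 (mod 5).
    Then x = 6 + 11·2 = 28, valid modulo lcm(11, 5) = 55: x ≡ 28 (mod 55).
  Combine with x ≡ 0 (mod 3); new modulus lcm = 165.
    Write x = 28 + 55·t and substitute into x ≡ 0 (mod 3): 55·t ≡ 0 − 28 = -28 (mod 3).
    Reduce coefficients mod 3: 1·t ≡ 2 (mod 3).
    So t ≡ 2 (mod 3).
    Then x = 28 + 55·2 = 138, valid modulo lcm(55, 3) = 165: x ≡ 138 (mod 165).
  Combine with x ≡ 10 (mod 19); new modulus lcm = 3135.
    Write x = 138 + 165·t and substitute into x ≡ 10 (mod 19): 165·t ≡ 10 − 138 = -128 (mod 19).
    Reduce coefficients mod 19: 13·t ≡ 5 (mod 19).
    The inverse of 13 mod 19 is 3 (since 13·3 = 39 = 2·19 + 1), so t ≡ 3·5 = 15 ≡ 15 (mod 19).
    Then x = 138 + 165·15 = 2613, valid modulo lcm(165, 19) = 3135: x ≡ 2613 (mod 3135).
  Combine with x ≡ 6 (mod 17); new modulus lcm = 53295.
    Write x = 2613 + 3135·t and substitute into x ≡ 6 (mod 17): 3135·t ≡ 6 − 2613 = -2607 (mod 17).
    Reduce coefficients mod 17: 7·t ≡ 11 (mod 17).
    The inverse of 7 mod 17 is 5 (since 7·5 = 35 = 2·17 + 1), so t ≡ 5·11 = 55 ≡ 4 (mod 17).
    Then x = 2613 + 3135·4 = 15153, valid modulo lcm(3135, 17) = 53295: x ≡ 15153 (mod 53295).
Verify against each original: 15153 mod 11 = 6, 15153 mod 5 = 3, 15153 mod 3 = 0, 15153 mod 19 = 10, 15153 mod 17 = 6.

x ≡ 15153 (mod 53295).


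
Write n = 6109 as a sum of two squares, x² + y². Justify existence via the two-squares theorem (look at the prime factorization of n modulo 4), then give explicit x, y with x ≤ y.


Step 1: Factor n = 6109 = 41 · 149.
Step 2: Check the mod-4 condition on each prime factor: 41 ≡ 1 (mod 4), exponent 1; 149 ≡ 1 (mod 4), exponent 1.
All primes ≡ 3 (mod 4) appear to even exponent (or don't appear), so by the two-squares theorem n IS expressible as a sum of two squares.
Step 3: Build a representation. Here n = 41 · 149 is a product of primes ≡ 1 (mod 4). Each prime p ≡ 1 (mod 4) is itself a sum of two squares; find a² by testing p − a² for a perfect square:
  41: 41 − 1² = 40, 41 − 2² = 37, 41 − 3² = 32, 41 − 4² = 25 = 5² ⇒ 41 = 4² + 5².
  149: 149 − 1² = 148, 149 − 2² = 145, 149 − 3² = 140, 149 − 4² = 133, 149 − 5² = 124, 149 − 6² = 113, 149 − 7² = 100 = 10² ⇒ 149 = 7² + 10².
  Combine using the Brahmagupta–Fibonacci identity (a² + b²)(c² + d²) = (ac − bd)² + (ad + bc)² = (ac + bd)² + (ad − bc)²:
  41 · 149 = 6109: from (4² + 5²)(7² + 10²), take (4·7 − 5·10, 4·10 + 5·7) = (28 − 50, 40 + 35) = (-22, 75); dropping signs (only squares matter) gives (22, 75); check 22² + 75² = 484 + 5625 = 6109 ✓.
Step 4: Order so x ≤ y and verify: 22² + 75² = 484 + 5625 = 6109 = n. ✓

n = 6109 = 22² + 75² (one valid representation with x ≤ y).


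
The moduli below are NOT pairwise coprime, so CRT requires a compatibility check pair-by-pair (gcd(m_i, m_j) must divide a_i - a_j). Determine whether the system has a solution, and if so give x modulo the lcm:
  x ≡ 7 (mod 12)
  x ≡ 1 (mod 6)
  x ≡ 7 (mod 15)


Moduli 12, 6, 15 are not pairwise coprime, so CRT works modulo lcm(m_i) when all pairwise compatibility conditions hold.
Pairwise compatibility: gcd(m_i, m_j) must divide a_i - a_j for every pair.
Merge one congruence at a time:
  Start: x ≡ 7 (mod 12).
  Combine with x ≡ 1 (mod 6): gcd(12, 6) = 6; 1 - 7 = -6, which IS divisible by 6, so compatible.
    Write x = 7 + 12·t and substitute into x ≡ 1 (mod 6): 12·t ≡ 1 − 7 = -6 (mod 6).
    Divide the congruence (and modulus) by g = 6: 2·t ≡ -1 (mod 1).
    Modulo 1 every t works; take t = 0.
    Then x = 7 + 12·0 = 7, valid modulo lcm(12, 6) = 12: x ≡ 7 (mod 12).
  Combine with x ≡ 7 (mod 15): gcd(12, 15) = 3; 7 - 7 = 0, which IS divisible by 3, so compatible.
    Write x = 7 + 12·t and substitute into x ≡ 7 (mod 15): 12·t ≡ 7 − 7 = 0 (mod 15).
    Divide the congruence (and modulus) by g = 3: 4·t ≡ 0 (mod 5).
    The inverse of 4 mod 5 is 4 (since 4·4 = 16 = 3·5 + 1), so t ≡ 4·0 = 0 ≡ 0 (mod 5).
    Then x = 7 + 12·0 = 7, valid modulo lcm(12, 15) = 60: x ≡ 7 (mod 60).
Verify: 7 mod 12 = 7, 7 mod 6 = 1, 7 mod 15 = 7.

x ≡ 7 (mod 60).


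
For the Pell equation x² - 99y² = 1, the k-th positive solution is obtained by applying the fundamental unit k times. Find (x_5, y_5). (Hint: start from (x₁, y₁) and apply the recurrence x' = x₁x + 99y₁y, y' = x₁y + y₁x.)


Step 1: Find the fundamental solution (x₁, y₁) of x² - 99y² = 1.
  Expand √99 as a continued fraction. a₀ = ⌊√99⌋ = 9; iterate m_{k+1} = d_k·a_k − m_k, d_{k+1} = (99 − m_{k+1}²)/d_k, a_{k+1} = ⌊(a₀ + m_{k+1})/d_{k+1}⌋ (starting m₀ = 0, d₀ = 1), with convergents p_k = a_k·p_{k-1} + p_{k-2}, q_k = a_k·q_{k-1} + q_{k-2} (p₋₁ = 1, q₋₁ = 0):
  k = 0: a₀ = 9; p₀/q₀ = 9/1; p₀² − 99·q₀² = 81 − 99 = -18.
  k = 1: m = 9, d = 18, a = ⌊(9 + 9)/18⌋ = 1; p/q = (1·9 + 1)/(1·1 + 0) = 10/1; p² − 99·q² = 100 − 99 = 1.
  The first convergent with p² − 99·q² = 1 gives the fundamental solution (x₁, y₁) = (10, 1).
Step 2: Apply the recurrence (x_{n+1}, y_{n+1}) = (x₁x_n + 99y₁y_n, x₁y_n + y₁x_n) repeatedly.
  From (x_1, y_1) = (10, 1): x_2 = 10·10 + 99·1·1 = 199; y_2 = 10·1 + 1·10 = 20.
  From (x_2, y_2) = (199, 20): x_3 = 10·199 + 99·1·20 = 3970; y_3 = 10·20 + 1·199 = 399.
  From (x_3, y_3) = (3970, 399): x_4 = 10·3970 + 99·1·399 = 79201; y_4 = 10·399 + 1·3970 = 7960.
  From (x_4, y_4) = (79201, 7960): x_5 = 10·79201 + 99·1·7960 = 1580050; y_5 = 10·7960 + 1·79201 = 158801.
Step 3: Verify x_5² - 99·y_5² = 2496558002500 - 2496558002499 = 1 (should be 1). ✓

(x_1, y_1) = (10, 1); (x_5, y_5) = (1580050, 158801).


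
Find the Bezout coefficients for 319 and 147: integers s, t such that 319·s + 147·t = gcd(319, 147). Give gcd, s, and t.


Euclidean algorithm on (319, 147) — divide until remainder is 0:
  319 = 2 · 147 + 25
  147 = 5 · 25 + 22
  25 = 1 · 22 + 3
  22 = 7 · 3 + 1
  3 = 3 · 1 + 0
gcd(319, 147) = 1.
Track Bezout coefficients alongside the remainders: start with r₀ = 319 = a·1 + b·0 (s = 1, t = 0) and r₁ = 147 = a·0 + b·1 (s = 0, t = 1); each new remainder r_{k+1} = r_{k-1} − q_k·r_k inherits s_{k+1} = s_{k-1} − q_k·s_k, t_{k+1} = t_{k-1} − q_k·t_k, so r_k = a·s_k + b·t_k at every step:
  q = 2: r = 25, s = 1 − 2·0 = 1, t = 0 − 2·1 = -2  (check: 319·1 + 147·(-2) = 25)
  q = 5: r = 22, s = 0 − 5·1 = -5, t = 1 − 5·(-2) = 11  (check: 319·(-5) + 147·11 = 22)
  q = 1: r = 3, s = 1 − 1·(-5) = 6, t = -2 − 1·11 = -13  (check: 319·6 + 147·(-13) = 3)
  q = 7: r = 1, s = -5 − 7·6 = -47, t = 11 − 7·(-13) = 102  (check: 319·(-47) + 147·102 = 1)
The row with r = 1 (the gcd) gives the Bezout coefficients s = -47, t = 102.
Result: 319 · (-47) + 147 · (102) = 1.

gcd(319, 147) = 1; s = -47, t = 102 (check: 319·(-47) + 147·102 = 1).


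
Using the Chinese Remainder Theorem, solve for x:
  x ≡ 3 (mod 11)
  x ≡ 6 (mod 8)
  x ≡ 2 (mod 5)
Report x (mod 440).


Moduli 11, 8, 5 are pairwise coprime; by CRT there is a unique solution modulo M = 11 · 8 · 5 = 440.
Solve pairwise, accumulating the modulus:
  Start with x ≡ 3 (mod 11).
  Combine with x ≡ 6 (mod 8): since gcd(11, 8) = 1, we get a unique residue mod 88.
    Write x = 3 + 11·t and substitute into x ≡ 6 (mod 8): 11·t ≡ 6 − 3 = 3 (mod 8).
    Reduce coefficients mod 8: 3·t ≡ 3 (mod 8).
    The inverse of 3 mod 8 is 3 (since 3·3 = 9 = 1·8 + 1), so t ≡ 3·3 = 9 ≡ 1 (mod 8).
    Then x = 3 + 11·1 = 14, valid modulo lcm(11, 8) = 88: x ≡ 14 (mod 88).
  Combine with x ≡ 2 (mod 5): since gcd(88, 5) = 1, we get a unique residue mod 440.
    Write x = 14 + 88·t and substitute into x ≡ 2 (mod 5): 88·t ≡ 2 − 14 = -12 (mod 5).
    Reduce coefficients mod 5: 3·t ≡ 3 (mod 5).
    The inverse of 3 mod 5 is 2 (since 3·2 = 6 = 1·5 + 1), so t ≡ 2·3 = 6 ≡ 1 (mod 5).
    Then x = 14 + 88·1 = 102, valid modulo lcm(88, 5) = 440: x ≡ 102 (mod 440).
Verify: 102 mod 11 = 3 ✓, 102 mod 8 = 6 ✓, 102 mod 5 = 2 ✓.

x ≡ 102 (mod 440).


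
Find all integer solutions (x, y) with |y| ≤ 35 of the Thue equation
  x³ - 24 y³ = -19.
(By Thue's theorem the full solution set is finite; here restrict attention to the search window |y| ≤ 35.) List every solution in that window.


The equation is x³ - 24y³ = -19. For fixed y, x³ = 24·y³ − 19, so a solution requires the RHS to be a perfect cube.
Strategy: iterate y from -35 to 35, compute RHS = 24·y³ − 19, and check whether it is a (positive or negative) perfect cube.
Check small values of y:
  y = 0: RHS = -19 is not a perfect cube.
  y = 1: RHS = 5 is not a perfect cube.
  y = -1: RHS = -43 is not a perfect cube.
  y = 2: RHS = 173 is not a perfect cube.
  y = -2: RHS = -211 is not a perfect cube.
  y = 3: RHS = 629 is not a perfect cube.
  y = -3: RHS = -667 is not a perfect cube.
Continuing the search up to |y| = 35 finds no solutions either.
No (x, y) in the scanned range satisfies the equation.

No integer solutions with |y| ≤ 35.


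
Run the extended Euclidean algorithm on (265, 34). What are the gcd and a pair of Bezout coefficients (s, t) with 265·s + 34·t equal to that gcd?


Euclidean algorithm on (265, 34) — divide until remainder is 0:
  265 = 7 · 34 + 27
  34 = 1 · 27 + 7
  27 = 3 · 7 + 6
  7 = 1 · 6 + 1
  6 = 6 · 1 + 0
gcd(265, 34) = 1.
Track Bezout coefficients alongside the remainders: start with r₀ = 265 = a·1 + b·0 (s = 1, t = 0) and r₁ = 34 = a·0 + b·1 (s = 0, t = 1); each new remainder r_{k+1} = r_{k-1} − q_k·r_k inherits s_{k+1} = s_{k-1} − q_k·s_k, t_{k+1} = t_{k-1} − q_k·t_k, so r_k = a·s_k + b·t_k at every step:
  q = 7: r = 27, s = 1 − 7·0 = 1, t = 0 − 7·1 = -7  (check: 265·1 + 34·(-7) = 27)
  q = 1: r = 7, s = 0 − 1·1 = -1, t = 1 − 1·(-7) = 8  (check: 265·(-1) + 34·8 = 7)
  q = 3: r = 6, s = 1 − 3·(-1) = 4, t = -7 − 3·8 = -31  (check: 265·4 + 34·(-31) = 6)
  q = 1: r = 1, s = -1 − 1·4 = -5, t = 8 − 1·(-31) = 39  (check: 265·(-5) + 34·39 = 1)
The row with r = 1 (the gcd) gives the Bezout coefficients s = -5, t = 39.
Result: 265 · (-5) + 34 · (39) = 1.

gcd(265, 34) = 1; s = -5, t = 39 (check: 265·(-5) + 34·39 = 1).


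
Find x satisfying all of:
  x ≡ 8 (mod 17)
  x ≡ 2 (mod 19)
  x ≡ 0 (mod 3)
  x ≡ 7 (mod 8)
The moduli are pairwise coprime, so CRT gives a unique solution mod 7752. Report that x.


Product of moduli M = 17 · 19 · 3 · 8 = 7752.
Merge one congruence at a time:
  Start: x ≡ 8 (mod 17).
  Combine with x ≡ 2 (mod 19); new modulus lcm = 323.
    Write x = 8 + 17·t and substitute into x ≡ 2 (mod 19): 17·t ≡ 2 − 8 = -6 (mod 19).
    Reduce coefficients mod 19: 17·t ≡ 13 (mod 19).
    The inverse of 17 mod 19 is 9 (since 17·9 = 153 = 8·19 + 1), so t ≡ 9·13 = 117 ≡ 3 (mod 19).
    Then x = 8 + 17·3 = 59, valid modulo lcm(17, 19) = 323: x ≡ 59 (mod 323).
  Combine with x ≡ 0 (mod 3); new modulus lcm = 969.
    Write x = 59 + 323·t and substitute into x ≡ 0 (mod 3): 323·t ≡ 0 − 59 = -59 (mod 3).
    Reduce coefficients mod 3: 2·t ≡ 1 (mod 3).
    The inverse of 2 mod 3 is 2 (since 2·2 = 4 = 1·3 + 1), so t ≡ 2·1 = 2 ≡ 2 (mod 3).
    Then x = 59 + 323·2 = 705, valid modulo lcm(323, 3) = 969: x ≡ 705 (mod 969).
  Combine with x ≡ 7 (mod 8); new modulus lcm = 7752.
    Write x = 705 + 969·t and substitute into x ≡ 7 (mod 8): 969·t ≡ 7 − 705 = -698 (mod 8).
    Reduce coefficients mod 8: 1·t ≡ 6 (mod 8).
    So t ≡ 6 (mod 8).
    Then x = 705 + 969·6 = 6519, valid modulo lcm(969, 8) = 7752: x ≡ 6519 (mod 7752).
Verify against each original: 6519 mod 17 = 8, 6519 mod 19 = 2, 6519 mod 3 = 0, 6519 mod 8 = 7.

x ≡ 6519 (mod 7752).


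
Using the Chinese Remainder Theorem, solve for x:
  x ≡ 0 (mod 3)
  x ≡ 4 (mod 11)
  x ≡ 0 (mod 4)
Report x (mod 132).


Moduli 3, 11, 4 are pairwise coprime; by CRT there is a unique solution modulo M = 3 · 11 · 4 = 132.
Solve pairwise, accumulating the modulus:
  Start with x ≡ 0 (mod 3).
  Combine with x ≡ 4 (mod 11): since gcd(3, 11) = 1, we get a unique residue mod 33.
    Write x = 0 + 3·t and substitute into x ≡ 4 (mod 11): 3·t ≡ 4 − 0 = 4 (mod 11).
    The inverse of 3 mod 11 is 4 (since 3·4 = 12 = 1·11 + 1), so t ≡ 4·4 = 16 ≡ 5 (mod 11).
    Then x = 0 + 3·5 = 15, valid modulo lcm(3, 11) = 33: x ≡ 15 (mod 33).
  Combine with x ≡ 0 (mod 4): since gcd(33, 4) = 1, we get a unique residue mod 132.
    Write x = 15 + 33·t and substitute into x ≡ 0 (mod 4): 33·t ≡ 0 − 15 = -15 (mod 4).
    Reduce coefficients mod 4: 1·t ≡ 1 (mod 4).
    So t ≡ 1 (mod 4).
    Then x = 15 + 33·1 = 48, valid modulo lcm(33, 4) = 132: x ≡ 48 (mod 132).
Verify: 48 mod 3 = 0 ✓, 48 mod 11 = 4 ✓, 48 mod 4 = 0 ✓.

x ≡ 48 (mod 132).


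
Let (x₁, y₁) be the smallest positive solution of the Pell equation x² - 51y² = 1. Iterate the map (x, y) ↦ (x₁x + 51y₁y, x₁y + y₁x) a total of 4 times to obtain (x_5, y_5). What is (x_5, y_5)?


Step 1: Find the fundamental solution (x₁, y₁) of x² - 51y² = 1.
  Expand √51 as a continued fraction. a₀ = ⌊√51⌋ = 7; iterate m_{k+1} = d_k·a_k − m_k, d_{k+1} = (51 − m_{k+1}²)/d_k, a_{k+1} = ⌊(a₀ + m_{k+1})/d_{k+1}⌋ (starting m₀ = 0, d₀ = 1), with convergents p_k = a_k·p_{k-1} + p_{k-2}, q_k = a_k·q_{k-1} + q_{k-2} (p₋₁ = 1, q₋₁ = 0):
  k = 0: a₀ = 7; p₀/q₀ = 7/1; p₀² − 51·q₀² = 49 − 51 = -2.
  k = 1: m = 7, d = 2, a = ⌊(7 + 7)/2⌋ = 7; p/q = (7·7 + 1)/(7·1 + 0) = 50/7; p² − 51·q² = 2500 − 2499 = 1.
  The first convergent with p² − 51·q² = 1 gives the fundamental solution (x₁, y₁) = (50, 7).
Step 2: Apply the recurrence (x_{n+1}, y_{n+1}) = (x₁x_n + 51y₁y_n, x₁y_n + y₁x_n) repeatedly.
  From (x_1, y_1) = (50, 7): x_2 = 50·50 + 51·7·7 = 4999; y_2 = 50·7 + 7·50 = 700.
  From (x_2, y_2) = (4999, 700): x_3 = 50·4999 + 51·7·700 = 499850; y_3 = 50·700 + 7·4999 = 69993.
  From (x_3, y_3) = (499850, 69993): x_4 = 50·499850 + 51·7·69993 = 49980001; y_4 = 50·69993 + 7·499850 = 6998600.
  From (x_4, y_4) = (49980001, 6998600): x_5 = 50·49980001 + 51·7·6998600 = 4997500250; y_5 = 50·6998600 + 7·49980001 = 699790007.
Step 3: Verify x_5² - 51·y_5² = 24975008748750062500 - 24975008748750062499 = 1 (should be 1). ✓

(x_1, y_1) = (50, 7); (x_5, y_5) = (4997500250, 699790007).


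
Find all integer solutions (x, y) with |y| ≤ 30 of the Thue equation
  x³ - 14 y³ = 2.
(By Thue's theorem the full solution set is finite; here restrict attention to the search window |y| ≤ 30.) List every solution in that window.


The equation is x³ - 14y³ = 2. For fixed y, x³ = 14·y³ + 2, so a solution requires the RHS to be a perfect cube.
Strategy: iterate y from -30 to 30, compute RHS = 14·y³ + 2, and check whether it is a (positive or negative) perfect cube.
Check small values of y:
  y = 0: RHS = 2 is not a perfect cube.
  y = 1: RHS = 16 is not a perfect cube.
  y = -1: RHS = -12 is not a perfect cube.
  y = 2: RHS = 114 is not a perfect cube.
  y = -2: RHS = -110 is not a perfect cube.
  y = 3: RHS = 380 is not a perfect cube.
  y = -3: RHS = -376 is not a perfect cube.
Continuing the search up to |y| = 30 finds no solutions either.
No (x, y) in the scanned range satisfies the equation.

No integer solutions with |y| ≤ 30.


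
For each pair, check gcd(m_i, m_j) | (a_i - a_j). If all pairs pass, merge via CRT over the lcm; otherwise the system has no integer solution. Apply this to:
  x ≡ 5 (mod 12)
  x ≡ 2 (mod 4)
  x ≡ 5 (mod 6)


Moduli 12, 4, 6 are not pairwise coprime, so CRT works modulo lcm(m_i) when all pairwise compatibility conditions hold.
Pairwise compatibility: gcd(m_i, m_j) must divide a_i - a_j for every pair.
Merge one congruence at a time:
  Start: x ≡ 5 (mod 12).
  Combine with x ≡ 2 (mod 4): gcd(12, 4) = 4, and 2 - 5 = -3 is NOT divisible by 4.
    ⇒ system is inconsistent (no integer solution).

No solution (the system is inconsistent).


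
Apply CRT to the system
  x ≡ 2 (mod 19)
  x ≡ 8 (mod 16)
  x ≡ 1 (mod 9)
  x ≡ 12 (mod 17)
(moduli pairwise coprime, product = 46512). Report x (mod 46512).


Product of moduli M = 19 · 16 · 9 · 17 = 46512.
Merge one congruence at a time:
  Start: x ≡ 2 (mod 19).
  Combine with x ≡ 8 (mod 16); new modulus lcm = 304.
    Write x = 2 + 19·t and substitute into x ≡ 8 (mod 16): 19·t ≡ 8 − 2 = 6 (mod 16).
    Reduce coefficients mod 16: 3·t ≡ 6 (mod 16).
    The inverse of 3 mod 16 is 11 (since 3·11 = 33 = 2·16 + 1), so t ≡ 11·6 = 66 ≡ 2 (mod 16).
    Then x = 2 + 19·2 = 40, valid modulo lcm(19, 16) = 304: x ≡ 40 (mod 304).
  Combine with x ≡ 1 (mod 9); new modulus lcm = 2736.
    Write x = 40 + 304·t and substitute into x ≡ 1 (mod 9): 304·t ≡ 1 − 40 = -39 (mod 9).
    Reduce coefficients mod 9: 7·t ≡ 6 (mod 9).
    The inverse of 7 mod 9 is 4 (since 7·4 = 28 = 3·9 + 1), so t ≡ 4·6 = 24 ≡ 6 (mod 9).
    Then x = 40 + 304·6 = 1864, valid modulo lcm(304, 9) = 2736: x ≡ 1864 (mod 2736).
  Combine with x ≡ 12 (mod 17); new modulus lcm = 46512.
    Write x = 1864 + 2736·t and substitute into x ≡ 12 (mod 17): 2736·t ≡ 12 − 1864 = -1852 (mod 17).
    Reduce coefficients mod 17: 16·t ≡ 1 (mod 17).
    The inverse of 16 mod 17 is 16 (since 16·16 = 256 = 15·17 + 1), so t ≡ 16·1 = 16 ≡ 16 (mod 17).
    Then x = 1864 + 2736·16 = 45640, valid modulo lcm(2736, 17) = 46512: x ≡ 45640 (mod 46512).
Verify against each original: 45640 mod 19 = 2, 45640 mod 16 = 8, 45640 mod 9 = 1, 45640 mod 17 = 12.

x ≡ 45640 (mod 46512).


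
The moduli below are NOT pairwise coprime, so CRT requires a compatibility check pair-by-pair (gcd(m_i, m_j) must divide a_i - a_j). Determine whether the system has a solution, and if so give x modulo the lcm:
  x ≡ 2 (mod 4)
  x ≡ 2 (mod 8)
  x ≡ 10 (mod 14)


Moduli 4, 8, 14 are not pairwise coprime, so CRT works modulo lcm(m_i) when all pairwise compatibility conditions hold.
Pairwise compatibility: gcd(m_i, m_j) must divide a_i - a_j for every pair.
Merge one congruence at a time:
  Start: x ≡ 2 (mod 4).
  Combine with x ≡ 2 (mod 8): gcd(4, 8) = 4; 2 - 2 = 0, which IS divisible by 4, so compatible.
    Write x = 2 + 4·t and substitute into x ≡ 2 (mod 8): 4·t ≡ 2 − 2 = 0 (mod 8).
    Divide the congruence (and modulus) by g = 4: 1·t ≡ 0 (mod 2).
    So t ≡ 0 (mod 2).
    Then x = 2 + 4·0 = 2, valid modulo lcm(4, 8) = 8: x ≡ 2 (mod 8).
  Combine with x ≡ 10 (mod 14): gcd(8, 14) = 2; 10 - 2 = 8, which IS divisible by 2, so compatible.
    Write x = 2 + 8·t and substitute into x ≡ 10 (mod 14): 8·t ≡ 10 − 2 = 8 (mod 14).
    Divide the congruence (and modulus) by g = 2: 4·t ≡ 4 (mod 7).
    The inverse of 4 mod 7 is 2 (since 4·2 = 8 = 1·7 + 1), so t ≡ 2·4 = 8 ≡ 1 (mod 7).
    Then x = 2 + 8·1 = 10, valid modulo lcm(8, 14) = 56: x ≡ 10 (mod 56).
Verify: 10 mod 4 = 2, 10 mod 8 = 2, 10 mod 14 = 10.

x ≡ 10 (mod 56).


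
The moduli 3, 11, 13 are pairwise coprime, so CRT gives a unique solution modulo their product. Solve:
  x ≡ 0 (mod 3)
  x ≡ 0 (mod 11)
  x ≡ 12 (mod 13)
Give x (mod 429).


Moduli 3, 11, 13 are pairwise coprime; by CRT there is a unique solution modulo M = 3 · 11 · 13 = 429.
Solve pairwise, accumulating the modulus:
  Start with x ≡ 0 (mod 3).
  Combine with x ≡ 0 (mod 11): since gcd(3, 11) = 1, we get a unique residue mod 33.
    Write x = 0 + 3·t and substitute into x ≡ 0 (mod 11): 3·t ≡ 0 − 0 = 0 (mod 11).
    The inverse of 3 mod 11 is 4 (since 3·4 = 12 = 1·11 + 1), so t ≡ 4·0 = 0 ≡ 0 (mod 11).
    Then x = 0 + 3·0 = 0, valid modulo lcm(3, 11) = 33: x ≡ 0 (mod 33).
  Combine with x ≡ 12 (mod 13): since gcd(33, 13) = 1, we get a unique residue mod 429.
    Write x = 0 + 33·t and substitute into x ≡ 12 (mod 13): 33·t ≡ 12 − 0 = 12 (mod 13).
    Reduce coefficients mod 13: 7·t ≡ 12 (mod 13).
    The inverse of 7 mod 13 is 2 (since 7·2 = 14 = 1·13 + 1), so t ≡ 2·12 = 24 ≡ 11 (mod 13).
    Then x = 0 + 33·11 = 363, valid modulo lcm(33, 13) = 429: x ≡ 363 (mod 429).
Verify: 363 mod 3 = 0 ✓, 363 mod 11 = 0 ✓, 363 mod 13 = 12 ✓.

x ≡ 363 (mod 429).


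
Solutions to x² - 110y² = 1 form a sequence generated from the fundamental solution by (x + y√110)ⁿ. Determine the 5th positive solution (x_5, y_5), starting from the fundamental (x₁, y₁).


Step 1: Find the fundamental solution (x₁, y₁) of x² - 110y² = 1.
  Expand √110 as a continued fraction. a₀ = ⌊√110⌋ = 10; iterate m_{k+1} = d_k·a_k − m_k, d_{k+1} = (110 − m_{k+1}²)/d_k, a_{k+1} = ⌊(a₀ + m_{k+1})/d_{k+1}⌋ (starting m₀ = 0, d₀ = 1), with convergents p_k = a_k·p_{k-1} + p_{k-2}, q_k = a_k·q_{k-1} + q_{k-2} (p₋₁ = 1, q₋₁ = 0):
  k = 0: a₀ = 10; p₀/q₀ = 10/1; p₀² − 110·q₀² = 100 − 110 = -10.
  k = 1: m = 10, d = 10, a = ⌊(10 + 10)/10⌋ = 2; p/q = (2·10 + 1)/(2·1 + 0) = 21/2; p² − 110·q² = 441 − 440 = 1.
  The first convergent with p² − 110·q² = 1 gives the fundamental solution (x₁, y₁) = (21, 2).
Step 2: Apply the recurrence (x_{n+1}, y_{n+1}) = (x₁x_n + 110y₁y_n, x₁y_n + y₁x_n) repeatedly.
  From (x_1, y_1) = (21, 2): x_2 = 21·21 + 110·2·2 = 881; y_2 = 21·2 + 2·21 = 84.
  From (x_2, y_2) = (881, 84): x_3 = 21·881 + 110·2·84 = 36981; y_3 = 21·84 + 2·881 = 3526.
  From (x_3, y_3) = (36981, 3526): x_4 = 21·36981 + 110·2·3526 = 1552321; y_4 = 21·3526 + 2·36981 = 148008.
  From (x_4, y_4) = (1552321, 148008): x_5 = 21·1552321 + 110·2·148008 = 65160501; y_5 = 21·148008 + 2·1552321 = 6212810.
Step 3: Verify x_5² - 110·y_5² = 4245890890571001 - 4245890890571000 = 1 (should be 1). ✓

(x_1, y_1) = (21, 2); (x_5, y_5) = (65160501, 6212810).


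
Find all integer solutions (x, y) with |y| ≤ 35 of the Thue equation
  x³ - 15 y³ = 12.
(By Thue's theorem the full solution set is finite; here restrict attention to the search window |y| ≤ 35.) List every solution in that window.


The equation is x³ - 15y³ = 12. For fixed y, x³ = 15·y³ + 12, so a solution requires the RHS to be a perfect cube.
Strategy: iterate y from -35 to 35, compute RHS = 15·y³ + 12, and check whether it is a (positive or negative) perfect cube.
Check small values of y:
  y = 0: RHS = 12 is not a perfect cube.
  y = 1: RHS = 27 = (3)³ ⇒ x = 3 works.
  y = -1: RHS = -3 is not a perfect cube.
  y = 2: RHS = 132 is not a perfect cube.
  y = -2: RHS = -108 is not a perfect cube.
  y = 3: RHS = 417 is not a perfect cube.
  y = -3: RHS = -393 is not a perfect cube.
Continuing the search up to |y| = 35 finds no further solutions beyond those listed.
Collected solutions: (3, 1).

Solutions (with |y| ≤ 35): (3, 1).


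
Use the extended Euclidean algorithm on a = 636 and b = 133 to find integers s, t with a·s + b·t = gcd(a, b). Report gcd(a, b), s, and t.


Euclidean algorithm on (636, 133) — divide until remainder is 0:
  636 = 4 · 133 + 104
  133 = 1 · 104 + 29
  104 = 3 · 29 + 17
  29 = 1 · 17 + 12
  17 = 1 · 12 + 5
  12 = 2 · 5 + 2
  5 = 2 · 2 + 1
  2 = 2 · 1 + 0
gcd(636, 133) = 1.
Track Bezout coefficients alongside the remainders: start with r₀ = 636 = a·1 + b·0 (s = 1, t = 0) and r₁ = 133 = a·0 + b·1 (s = 0, t = 1); each new remainder r_{k+1} = r_{k-1} − q_k·r_k inherits s_{k+1} = s_{k-1} − q_k·s_k, t_{k+1} = t_{k-1} − q_k·t_k, so r_k = a·s_k + b·t_k at every step:
  q = 4: r = 104, s = 1 − 4·0 = 1, t = 0 − 4·1 = -4  (check: 636·1 + 133·(-4) = 104)
  q = 1: r = 29, s = 0 − 1·1 = -1, t = 1 − 1·(-4) = 5  (check: 636·(-1) + 133·5 = 29)
  q = 3: r = 17, s = 1 − 3·(-1) = 4, t = -4 − 3·5 = -19  (check: 636·4 + 133·(-19) = 17)
  q = 1: r = 12, s = -1 − 1·4 = -5, t = 5 − 1·(-19) = 24  (check: 636·(-5) + 133·24 = 12)
  q = 1: r = 5, s = 4 − 1·(-5) = 9, t = -19 − 1·24 = -43  (check: 636·9 + 133·(-43) = 5)
  q = 2: r = 2, s = -5 − 2·9 = -23, t = 24 − 2·(-43) = 110  (check: 636·(-23) + 133·110 = 2)
  q = 2: r = 1, s = 9 − 2·(-23) = 55, t = -43 − 2·110 = -263  (check: 636·55 + 133·(-263) = 1)
The row with r = 1 (the gcd) gives the Bezout coefficients s = 55, t = -263.
Result: 636 · (55) + 133 · (-263) = 1.

gcd(636, 133) = 1; s = 55, t = -263 (check: 636·55 + 133·(-263) = 1).


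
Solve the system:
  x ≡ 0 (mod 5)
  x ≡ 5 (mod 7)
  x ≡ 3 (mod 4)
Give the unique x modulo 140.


Moduli 5, 7, 4 are pairwise coprime; by CRT there is a unique solution modulo M = 5 · 7 · 4 = 140.
Solve pairwise, accumulating the modulus:
  Start with x ≡ 0 (mod 5).
  Combine with x ≡ 5 (mod 7): since gcd(5, 7) = 1, we get a unique residue mod 35.
    Write x = 0 + 5·t and substitute into x ≡ 5 (mod 7): 5·t ≡ 5 − 0 = 5 (mod 7).
    The inverse of 5 mod 7 is 3 (since 5·3 = 15 = 2·7 + 1), so t ≡ 3·5 = 15 ≡ 1 (mod 7).
    Then x = 0 + 5·1 = 5, valid modulo lcm(5, 7) = 35: x ≡ 5 (mod 35).
  Combine with x ≡ 3 (mod 4): since gcd(35, 4) = 1, we get a unique residue mod 140.
    Write x = 5 + 35·t and substitute into x ≡ 3 (mod 4): 35·t ≡ 3 − 5 = -2 (mod 4).
    Reduce coefficients mod 4: 3·t ≡ 2 (mod 4).
    The inverse of 3 mod 4 is 3 (since 3·3 = 9 = 2·4 + 1), so t ≡ 3·2 = 6 ≡ 2 (mod 4).
    Then x = 5 + 35·2 = 75, valid modulo lcm(35, 4) = 140: x ≡ 75 (mod 140).
Verify: 75 mod 5 = 0 ✓, 75 mod 7 = 5 ✓, 75 mod 4 = 3 ✓.

x ≡ 75 (mod 140).


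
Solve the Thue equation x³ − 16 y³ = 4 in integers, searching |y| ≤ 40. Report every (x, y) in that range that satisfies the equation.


The equation is x³ - 16y³ = 4. For fixed y, x³ = 16·y³ + 4, so a solution requires the RHS to be a perfect cube.
Strategy: iterate y from -40 to 40, compute RHS = 16·y³ + 4, and check whether it is a (positive or negative) perfect cube.
Check small values of y:
  y = 0: RHS = 4 is not a perfect cube.
  y = 1: RHS = 20 is not a perfect cube.
  y = -1: RHS = -12 is not a perfect cube.
  y = 2: RHS = 132 is not a perfect cube.
  y = -2: RHS = -124 is not a perfect cube.
  y = 3: RHS = 436 is not a perfect cube.
  y = -3: RHS = -428 is not a perfect cube.
Continuing the search up to |y| = 40 finds no solutions either.
No (x, y) in the scanned range satisfies the equation.

No integer solutions with |y| ≤ 40.


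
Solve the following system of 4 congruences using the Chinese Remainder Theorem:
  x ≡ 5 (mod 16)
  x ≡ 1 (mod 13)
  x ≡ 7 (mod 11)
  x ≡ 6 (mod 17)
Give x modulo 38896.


Product of moduli M = 16 · 13 · 11 · 17 = 38896.
Merge one congruence at a time:
  Start: x ≡ 5 (mod 16).
  Combine with x ≡ 1 (mod 13); new modulus lcm = 208.
    Write x = 5 + 16·t and substitute into x ≡ 1 (mod 13): 16·t ≡ 1 − 5 = -4 (mod 13).
    Reduce coefficients mod 13: 3·t ≡ 9 (mod 13).
    The inverse of 3 mod 13 is 9 (since 3·9 = 27 = 2·13 + 1), so t ≡ 9·9 = 81 ≡ 3 (mod 13).
    Then x = 5 + 16·3 = 53, valid modulo lcm(16, 13) = 208: x ≡ 53 (mod 208).
  Combine with x ≡ 7 (mod 11); new modulus lcm = 2288.
    Write x = 53 + 208·t and substitute into x ≡ 7 (mod 11): 208·t ≡ 7 − 53 = -46 (mod 11).
    Reduce coefficients mod 11: 10·t ≡ 9 (mod 11).
    The inverse of 10 mod 11 is 10 (since 10·10 = 100 = 9·11 + 1), so t ≡ 10·9 = 90 ≡ 2 (mod 11).
    Then x = 53 + 208·2 = 469, valid modulo lcm(208, 11) = 2288: x ≡ 469 (mod 2288).
  Combine with x ≡ 6 (mod 17); new modulus lcm = 38896.
    Write x = 469 + 2288·t and substitute into x ≡ 6 (mod 17): 2288·t ≡ 6 − 469 = -463 (mod 17).
    Reduce coefficients mod 17: 10·t ≡ 13 (mod 17).
    The inverse of 10 mod 17 is 12 (since 10·12 = 120 = 7·17 + 1), so t ≡ 12·13 = 156 ≡ 3 (mod 17).
    Then x = 469 + 2288·3 = 7333, valid modulo lcm(2288, 17) = 38896: x ≡ 7333 (mod 38896).
Verify against each original: 7333 mod 16 = 5, 7333 mod 13 = 1, 7333 mod 11 = 7, 7333 mod 17 = 6.

x ≡ 7333 (mod 38896).


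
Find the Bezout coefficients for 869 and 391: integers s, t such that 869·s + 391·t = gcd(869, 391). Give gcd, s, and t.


Euclidean algorithm on (869, 391) — divide until remainder is 0:
  869 = 2 · 391 + 87
  391 = 4 · 87 + 43
  87 = 2 · 43 + 1
  43 = 43 · 1 + 0
gcd(869, 391) = 1.
Track Bezout coefficients alongside the remainders: start with r₀ = 869 = a·1 + b·0 (s = 1, t = 0) and r₁ = 391 = a·0 + b·1 (s = 0, t = 1); each new remainder r_{k+1} = r_{k-1} − q_k·r_k inherits s_{k+1} = s_{k-1} − q_k·s_k, t_{k+1} = t_{k-1} − q_k·t_k, so r_k = a·s_k + b·t_k at every step:
  q = 2: r = 87, s = 1 − 2·0 = 1, t = 0 − 2·1 = -2  (check: 869·1 + 391·(-2) = 87)
  q = 4: r = 43, s = 0 − 4·1 = -4, t = 1 − 4·(-2) = 9  (check: 869·(-4) + 391·9 = 43)
  q = 2: r = 1, s = 1 − 2·(-4) = 9, t = -2 − 2·9 = -20  (check: 869·9 + 391·(-20) = 1)
The row with r = 1 (the gcd) gives the Bezout coefficients s = 9, t = -20.
Result: 869 · (9) + 391 · (-20) = 1.

gcd(869, 391) = 1; s = 9, t = -20 (check: 869·9 + 391·(-20) = 1).


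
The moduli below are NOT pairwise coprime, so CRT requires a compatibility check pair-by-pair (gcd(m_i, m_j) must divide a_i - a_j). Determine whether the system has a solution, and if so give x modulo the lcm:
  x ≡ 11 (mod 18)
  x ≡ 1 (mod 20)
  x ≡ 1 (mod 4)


Moduli 18, 20, 4 are not pairwise coprime, so CRT works modulo lcm(m_i) when all pairwise compatibility conditions hold.
Pairwise compatibility: gcd(m_i, m_j) must divide a_i - a_j for every pair.
Merge one congruence at a time:
  Start: x ≡ 11 (mod 18).
  Combine with x ≡ 1 (mod 20): gcd(18, 20) = 2; 1 - 11 = -10, which IS divisible by 2, so compatible.
    Write x = 11 + 18·t and substitute into x ≡ 1 (mod 20): 18·t ≡ 1 − 11 = -10 (mod 20).
    Divide the congruence (and modulus) by g = 2: 9·t ≡ -5 (mod 10).
    Reduce coefficients mod 10: 9·t ≡ 5 (mod 10).
    The inverse of 9 mod 10 is 9 (since 9·9 = 81 = 8·10 + 1), so t ≡ 9·5 = 45 ≡ 5 (mod 10).
    Then x = 11 + 18·5 = 101, valid modulo lcm(18, 20) = 180: x ≡ 101 (mod 180).
  Combine with x ≡ 1 (mod 4): gcd(180, 4) = 4; 1 - 101 = -100, which IS divisible by 4, so compatible.
    Write x = 101 + 180·t and substitute into x ≡ 1 (mod 4): 180·t ≡ 1 − 101 = -100 (mod 4).
    Divide the congruence (and modulus) by g = 4: 45·t ≡ -25 (mod 1).
    Modulo 1 every t works; take t = 0.
    Then x = 101 + 180·0 = 101, valid modulo lcm(180, 4) = 180: x ≡ 101 (mod 180).
Verify: 101 mod 18 = 11, 101 mod 20 = 1, 101 mod 4 = 1.

x ≡ 101 (mod 180).


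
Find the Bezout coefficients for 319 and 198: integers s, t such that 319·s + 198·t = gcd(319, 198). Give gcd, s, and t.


Euclidean algorithm on (319, 198) — divide until remainder is 0:
  319 = 1 · 198 + 121
  198 = 1 · 121 + 77
  121 = 1 · 77 + 44
  77 = 1 · 44 + 33
  44 = 1 · 33 + 11
  33 = 3 · 11 + 0
gcd(319, 198) = 11.
Track Bezout coefficients alongside the remainders: start with r₀ = 319 = a·1 + b·0 (s = 1, t = 0) and r₁ = 198 = a·0 + b·1 (s = 0, t = 1); each new remainder r_{k+1} = r_{k-1} − q_k·r_k inherits s_{k+1} = s_{k-1} − q_k·s_k, t_{k+1} = t_{k-1} − q_k·t_k, so r_k = a·s_k + b·t_k at every step:
  q = 1: r = 121, s = 1 − 1·0 = 1, t = 0 − 1·1 = -1  (check: 319·1 + 198·(-1) = 121)
  q = 1: r = 77, s = 0 − 1·1 = -1, t = 1 − 1·(-1) = 2  (check: 319·(-1) + 198·2 = 77)
  q = 1: r = 44, s = 1 − 1·(-1) = 2, t = -1 − 1·2 = -3  (check: 319·2 + 198·(-3) = 44)
  q = 1: r = 33, s = -1 − 1·2 = -3, t = 2 − 1·(-3) = 5  (check: 319·(-3) + 198·5 = 33)
  q = 1: r = 11, s = 2 − 1·(-3) = 5, t = -3 − 1·5 = -8  (check: 319·5 + 198·(-8) = 11)
The row with r = 11 (the gcd) gives the Bezout coefficients s = 5, t = -8.
Result: 319 · (5) + 198 · (-8) = 11.

gcd(319, 198) = 11; s = 5, t = -8 (check: 319·5 + 198·(-8) = 11).


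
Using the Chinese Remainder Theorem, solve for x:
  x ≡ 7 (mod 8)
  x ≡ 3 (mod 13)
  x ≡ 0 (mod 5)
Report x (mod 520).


Moduli 8, 13, 5 are pairwise coprime; by CRT there is a unique solution modulo M = 8 · 13 · 5 = 520.
Solve pairwise, accumulating the modulus:
  Start with x ≡ 7 (mod 8).
  Combine with x ≡ 3 (mod 13): since gcd(8, 13) = 1, we get a unique residue mod 104.
    Write x = 7 + 8·t and substitute into x ≡ 3 (mod 13): 8·t ≡ 3 − 7 = -4 (mod 13).
    Reduce coefficients mod 13: 8·t ≡ 9 (mod 13).
    The inverse of 8 mod 13 is 5 (since 8·5 = 40 = 3·13 + 1), so t ≡ 5·9 = 45 ≡ 6 (mod 13).
    Then x = 7 + 8·6 = 55, valid modulo lcm(8, 13) = 104: x ≡ 55 (mod 104).
  Combine with x ≡ 0 (mod 5): since gcd(104, 5) = 1, we get a unique residue mod 520.
    Write x = 55 + 104·t and substitute into x ≡ 0 (mod 5): 104·t ≡ 0 − 55 = -55 (mod 5).
    Reduce coefficients mod 5: 4·t ≡ 0 (mod 5).
    The inverse of 4 mod 5 is 4 (since 4·4 = 16 = 3·5 + 1), so t ≡ 4·0 = 0 ≡ 0 (mod 5).
    Then x = 55 + 104·0 = 55, valid modulo lcm(104, 5) = 520: x ≡ 55 (mod 520).
Verify: 55 mod 8 = 7 ✓, 55 mod 13 = 3 ✓, 55 mod 5 = 0 ✓.

x ≡ 55 (mod 520).


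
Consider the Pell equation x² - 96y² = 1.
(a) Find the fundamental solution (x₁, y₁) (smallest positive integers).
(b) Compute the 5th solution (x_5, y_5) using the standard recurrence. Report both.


Step 1: Find the fundamental solution (x₁, y₁) of x² - 96y² = 1.
  Expand √96 as a continued fraction. a₀ = ⌊√96⌋ = 9; iterate m_{k+1} = d_k·a_k − m_k, d_{k+1} = (96 − m_{k+1}²)/d_k, a_{k+1} = ⌊(a₀ + m_{k+1})/d_{k+1}⌋ (starting m₀ = 0, d₀ = 1), with convergents p_k = a_k·p_{k-1} + p_{k-2}, q_k = a_k·q_{k-1} + q_{k-2} (p₋₁ = 1, q₋₁ = 0):
  k = 0: a₀ = 9; p₀/q₀ = 9/1; p₀² − 96·q₀² = 81 − 96 = -15.
  k = 1: m = 9, d = 15, a = ⌊(9 + 9)/15⌋ = 1; p/q = (1·9 + 1)/(1·1 + 0) = 10/1; p² − 96·q² = 100 − 96 = 4.
  k = 2: m = 6, d = 4, a = ⌊(9 + 6)/4⌋ = 3; p/q = (3·10 + 9)/(3·1 + 1) = 39/4; p² − 96·q² = 1521 − 1536 = -15.
  k = 3: m = 6, d = 15, a = ⌊(9 + 6)/15⌋ = 1; p/q = (1·39 + 10)/(1·4 + 1) = 49/5; p² − 96·q² = 2401 − 2400 = 1.
  The first convergent with p² − 96·q² = 1 gives the fundamental solution (x₁, y₁) = (49, 5).
Step 2: Apply the recurrence (x_{n+1}, y_{n+1}) = (x₁x_n + 96y₁y_n, x₁y_n + y₁x_n) repeatedly.
  From (x_1, y_1) = (49, 5): x_2 = 49·49 + 96·5·5 = 4801; y_2 = 49·5 + 5·49 = 490.
  From (x_2, y_2) = (4801, 490): x_3 = 49·4801 + 96·5·490 = 470449; y_3 = 49·490 + 5·4801 = 48015.
  From (x_3, y_3) = (470449, 48015): x_4 = 49·470449 + 96·5·48015 = 46099201; y_4 = 49·48015 + 5·470449 = 4704980.
  From (x_4, y_4) = (46099201, 4704980): x_5 = 49·46099201 + 96·5·4704980 = 4517251249; y_5 = 49·4704980 + 5·46099201 = 461040025.
Step 3: Verify x_5² - 96·y_5² = 20405558846592060001 - 20405558846592060000 = 1 (should be 1). ✓

(x_1, y_1) = (49, 5); (x_5, y_5) = (4517251249, 461040025).
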